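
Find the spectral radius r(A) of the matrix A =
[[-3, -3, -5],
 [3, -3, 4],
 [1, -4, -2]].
r(A) ≈ 6.5501

The eigenvalues of A are the roots of its characteristic polynomial. With M = A (coefficients from the trace, the sum of principal 2x2 minors, and det A):
  p(λ) = det(λ I - M) = λ^3 + 8λ^2 + 51λ + 51.
No integer candidate from the rational root theorem (±divisors of 51) is a root, so the roots are irrational. The cubic discriminant is Δ = -164271 < 0, so there is one real root and a complex-conjugate pair. p(-2) = -27 and p(-1) = 7 have opposite signs, so a root lies in (-2, -1); Newton's method refines it to λ ≈ -1.1887. Dividing out (λ - (-1.1887)) leaves approximately λ^2 + 6.8113λ + 42.9033. For λ^2 + 6.8113λ + 42.9033 the discriminant is -125.2196. It is negative, so the remaining roots are the complex-conjugate pair λ ≈ -3.4056 ± 5.5951i. Their product equals the constant term, so |λ|^2 ≈ 42.9033 and |λ| ≈ 6.5501.
Thus the eigenvalues (to 4 decimals) are -1.1887 (modulus 1.1887); -3.4056 ± 5.5951i (modulus 6.5501). The spectral radius is the largest modulus: r(A) ≈ 6.5501. (Cross-check: r(A) ≤ ||A||_2 ≈ 7.8857; equality holds whenever A is normal, though it can also hold for some non-normal A.)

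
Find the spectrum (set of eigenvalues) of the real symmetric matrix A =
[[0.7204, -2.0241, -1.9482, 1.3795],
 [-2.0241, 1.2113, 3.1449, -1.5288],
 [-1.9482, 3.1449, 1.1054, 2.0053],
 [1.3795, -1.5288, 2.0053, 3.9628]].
sigma(A) ≈ {-3, -1, 5, 6}

A is real symmetric, so its spectrum consists of real eigenvalues. Expanding the characteristic polynomial of the displayed matrix gives
  det(λ I - A) = p(λ) = λ^4 + (-7)λ^3 + (-11)λ^2 + (87.0015)λ + (90.0036).
Solving p(λ) = 0 yields eigenvalues ≈ -3, -1, 5, 6. (A is shown rounded to 4 decimals, so these recover the underlying integer eigenvalues to within that precision.)
Verification: the trace of A = 7 equals the sum of eigenvalues 7, and det(A) ≈ 90.0036 matches the eigenvalue product 90.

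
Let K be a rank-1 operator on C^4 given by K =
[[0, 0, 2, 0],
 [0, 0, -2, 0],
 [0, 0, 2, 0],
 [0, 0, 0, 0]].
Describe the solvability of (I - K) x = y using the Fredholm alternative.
(I - K) is invertible (det(I - K) = -1 ≠ 0), so for every y in C^4 the equation (I - K) x = y has a unique solution.

K has rank 1, so it is an outer product K = u v^T: every row of K is a multiple of one row vector. Reading off the entries, u = (2, -2, 2, 0) and v = (0, 0, 1, 0) (row i of K equals u_i·v^T). A rank-one matrix u v^T satisfies K u = u (v·u) and kills the (3)-dimensional subspace v^⊥, so its characteristic polynomial is lambda^3 (lambda - v·u) with v·u = tr K = 2. Hence the eigenvalues of I - K are 1 (multiplicity 3) and 1 - (2) = -1, so det(I - K) = -1. (Direct check: I - K =
[[1, 0, -2, 0],
 [0, 1, 2, 0],
 [0, 0, -1, 0],
 [0, 0, 0, 1]]
has determinant -1.) The finite-dimensional Fredholm alternative says: either (I - K) is invertible, or ker(I - K) ≠ {0} and then range(I - K) = ker((I - K)^*)^⊥, with dim ker(I - K) = dim ker((I - K)^*). Since det(I - K) ≠ 0, 1 is not an eigenvalue of K and ker(I - K) = {0}, so we are in the first case: for every y there is a unique x = (I - K)^(-1) y. Explicitly, by the Sherman–Morrison formula, (I - u v^T)^(-1) = I + u v^T/(1 - v·u), i.e. (I - K)^(-1) = I - K.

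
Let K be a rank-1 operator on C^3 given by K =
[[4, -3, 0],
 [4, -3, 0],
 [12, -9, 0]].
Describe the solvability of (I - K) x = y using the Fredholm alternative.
(I - K) is singular (det(I - K) = 0, i.e. 1 ∈ sigma(K)). (I - K) x = y is solvable iff y ⊥ ker((I - K)^*) = span{(4, -3, 0)}, i.e. iff 4y_1 - 3y_2 = 0. When solvable, the solutions are x = y + c·(1, 1, 3), c arbitrary (ker(I - K) = span{(1, 1, 3)}, dimension 1).

K has rank 1, so it is an outer product K = u v^T: every row of K is a multiple of one row vector. Reading off the entries, u = (1, 1, 3) and v = (4, -3, 0) (row i of K equals u_i·v^T). A rank-one matrix u v^T satisfies K u = u (v·u) and kills the (2)-dimensional subspace v^⊥, so its characteristic polynomial is lambda^2 (lambda - v·u) with v·u = tr K = 1. Hence the eigenvalues of I - K are 1 (multiplicity 2) and 1 - (1) = 0, so det(I - K) = 0. (Direct check: I - K =
[[-3, 3, 0],
 [-4, 4, 0],
 [-12, 9, 1]]
has determinant 0.) So 1 is an eigenvalue of K and (I - K) is not invertible. The finite-dimensional Fredholm alternative says: either (I - K) is invertible, or ker(I - K) ≠ {0} and then range(I - K) = ker((I - K)^*)^⊥, with dim ker(I - K) = dim ker((I - K)^*). We are in the second case, so we need both kernels. Kernel of I - K: (I - K) u = u - u (v·u) = u - u = 0, so ker(I - K) = span{u} = span{(1, 1, 3)} (it is exactly 1-dimensional because rank(I - K) = 2). Kernel of the adjoint: K is real, so (I - K)^* = I - K^T = I - v u^T, and (I - v u^T) v = v - v (u·v) = 0; hence ker((I - K)^*) = span{v} = span{(4, -3, 0)}. Therefore (I - K) x = y is solvable iff <y, v> = 0, i.e. iff 4y_1 - 3y_2 = 0. When this holds, K y = u (v·y) = 0, so (I - K) y = y and x = y is a particular solution; the full solution set is the line x = y + c·u = y + c·(1, 1, 3), c ∈ C.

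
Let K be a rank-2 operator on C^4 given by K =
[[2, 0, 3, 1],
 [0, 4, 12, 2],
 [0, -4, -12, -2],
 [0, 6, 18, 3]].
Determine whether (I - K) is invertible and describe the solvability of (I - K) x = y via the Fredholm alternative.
(I - K) is invertible (det(I - K) = -6 ≠ 0), so for every y in C^4 the equation (I - K) x = y has a unique solution.

K has rank 2 and factors as K = U V^T = u1 v1^T + u2 v2^T with u1 = (-1, -2, 2, -3), v1 = (-2, 0, -3, -1), u2 = (0, -2, 2, -3), v2 = (2, -2, -3, 0) (multiplying out reproduces the displayed K). The nonzero eigenvalues of U V^T coincide with those of the 2 x 2 matrix G = V^T U = [[v1·u1, v1·u2], [v2·u1, v2·u2]] = [[-1, -3], [-4, -2]], and by the Sylvester determinant identity det(I_4 - U V^T) = det(I_2 - V^T U) = det([[2, 3], [4, 3]]) = (2)(3) - (3)(4) = -6. (Direct check: I - K =
[[-1, 0, -3, -1],
 [0, -3, -12, -2],
 [0, 4, 13, 2],
 [0, -6, -18, -2]]
has determinant -6.) The finite-dimensional Fredholm alternative says: either (I - K) is invertible, or ker(I - K) ≠ {0} and then range(I - K) = ker((I - K)^*)^⊥, with dim ker(I - K) = dim ker((I - K)^*). Since det(I - K) ≠ 0, 1 is not an eigenvalue of K and ker(I - K) = {0}, so we are in the first case: for every y there is a unique x = (I - K)^(-1) y. (Explicitly, by the Woodbury identity, (I - U V^T)^(-1) = I + U (I_2 - G)^(-1) V^T.)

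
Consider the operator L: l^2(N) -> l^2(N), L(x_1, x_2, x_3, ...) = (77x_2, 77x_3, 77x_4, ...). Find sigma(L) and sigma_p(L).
sigma(L) = closed disk {z in C : |z| ≤ 77}; sigma_p(L) = open disk {z in C : |z| < 77}

Note L = 77·V where V is the unit left shift (V x)_k = x_{k+1}; so sigma(L) = 77·sigma(V) and ||L|| = 77||V||. ||L x||^2 = 5929sum_{k≥2} |x_k|^2 ≤ 5929||x||^2, with equality on {x : x_1 = 0}, so ||L|| = 77. For any lambda with |lambda| < 77, set r = lambda/77 (|r| < 1); the vector x = (1, r, r^2, ...) is in l^2 and satisfies L x = 77(r, r^2, ...) = lambda x, so lambda is an eigenvalue. On the boundary |lambda| = 77 the geometric series diverges, so no l^2 eigenvector exists, but these lambda lie in the approximate point spectrum. Hence sigma(L) is the closed disk of radius 77 and sigma_p(L) is the open disk.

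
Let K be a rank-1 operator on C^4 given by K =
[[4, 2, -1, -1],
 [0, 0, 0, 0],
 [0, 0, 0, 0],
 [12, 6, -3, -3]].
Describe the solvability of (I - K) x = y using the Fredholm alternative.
(I - K) is singular (det(I - K) = 0, i.e. 1 ∈ sigma(K)). (I - K) x = y is solvable iff y ⊥ ker((I - K)^*) = span{(4, 2, -1, -1)}, i.e. iff 4y_1 + 2y_2 - y_3 - y_4 = 0. When solvable, the solutions are x = y + c·(1, 0, 0, 3), c arbitrary (ker(I - K) = span{(1, 0, 0, 3)}, dimension 1).

K has rank 1, so it is an outer product K = u v^T: every row of K is a multiple of one row vector. Reading off the entries, u = (1, 0, 0, 3) and v = (4, 2, -1, -1) (row i of K equals u_i·v^T). A rank-one matrix u v^T satisfies K u = u (v·u) and kills the (3)-dimensional subspace v^⊥, so its characteristic polynomial is lambda^3 (lambda - v·u) with v·u = tr K = 1. Hence the eigenvalues of I - K are 1 (multiplicity 3) and 1 - (1) = 0, so det(I - K) = 0. (Direct check: I - K =
[[-3, -2, 1, 1],
 [0, 1, 0, 0],
 [0, 0, 1, 0],
 [-12, -6, 3, 4]]
has determinant 0.) So 1 is an eigenvalue of K and (I - K) is not invertible. The finite-dimensional Fredholm alternative says: either (I - K) is invertible, or ker(I - K) ≠ {0} and then range(I - K) = ker((I - K)^*)^⊥, with dim ker(I - K) = dim ker((I - K)^*). We are in the second case, so we need both kernels. Kernel of I - K: (I - K) u = u - u (v·u) = u - u = 0, so ker(I - K) = span{u} = span{(1, 0, 0, 3)} (it is exactly 1-dimensional because rank(I - K) = 3). Kernel of the adjoint: K is real, so (I - K)^* = I - K^T = I - v u^T, and (I - v u^T) v = v - v (u·v) = 0; hence ker((I - K)^*) = span{v} = span{(4, 2, -1, -1)}. Therefore (I - K) x = y is solvable iff <y, v> = 0, i.e. iff 4y_1 + 2y_2 - y_3 - y_4 = 0. When this holds, K y = u (v·y) = 0, so (I - K) y = y and x = y is a particular solution; the full solution set is the line x = y + c·u = y + c·(1, 0, 0, 3), c ∈ C.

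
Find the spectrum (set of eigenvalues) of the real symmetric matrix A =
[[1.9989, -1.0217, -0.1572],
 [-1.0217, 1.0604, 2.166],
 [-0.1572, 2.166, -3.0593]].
sigma(A) ≈ {-4, 1, 3}

A is real symmetric, so its spectrum consists of real eigenvalues. Expanding the characteristic polynomial of the displayed matrix gives
  det(λ I - A) = p(λ) = λ^3 + (0)λ^2 + (-13)λ + (12).
Solving p(λ) = 0 yields eigenvalues ≈ -4, 1, 3. (A is shown rounded to 4 decimals, so these recover the underlying integer eigenvalues to within that precision.)
Verification: the trace of A = 0 equals the sum of eigenvalues 0, and det(A) ≈ -11.9995 matches the eigenvalue product -12.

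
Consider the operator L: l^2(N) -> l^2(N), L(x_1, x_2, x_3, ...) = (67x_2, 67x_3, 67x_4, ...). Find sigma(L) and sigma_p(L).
sigma(L) = closed disk {z in C : |z| ≤ 67}; sigma_p(L) = open disk {z in C : |z| < 67}

Note L = 67·V where V is the unit left shift (V x)_k = x_{k+1}; so sigma(L) = 67·sigma(V) and ||L|| = 67||V||. ||L x||^2 = 4489sum_{k≥2} |x_k|^2 ≤ 4489||x||^2, with equality on {x : x_1 = 0}, so ||L|| = 67. For any lambda with |lambda| < 67, set r = lambda/67 (|r| < 1); the vector x = (1, r, r^2, ...) is in l^2 and satisfies L x = 67(r, r^2, ...) = lambda x, so lambda is an eigenvalue. On the boundary |lambda| = 67 the geometric series diverges, so no l^2 eigenvector exists, but these lambda lie in the approximate point spectrum. Hence sigma(L) is the closed disk of radius 67 and sigma_p(L) is the open disk.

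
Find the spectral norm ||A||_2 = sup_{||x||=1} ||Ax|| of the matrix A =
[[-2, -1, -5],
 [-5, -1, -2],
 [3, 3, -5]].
||A||_2 ≈ 7.4705 (= sqrt(largest eigenvalue of A^T A))

||A||_2 = sigma_max(A) = sqrt(lambda_max(A^T A)). Form the symmetric matrix M = A^T A =
[[38, 16, 5],
 [16, 11, -8],
 [5, -8, 54]].
Its characteristic polynomial (trace, sum of principal 2x2 minors, determinant of M give the coefficients) is
  p(λ) = det(λ I - M) = λ^3 - 103λ^2 + 2719λ - 4761.
No integer candidate from the rational root theorem (±divisors of 4761) is a root, so the roots are irrational. The cubic discriminant is Δ = 604498944 > 0, so there are three distinct real roots. p(1) = -2144 and p(2) = 273 have opposite signs, so a root lies in (1, 2); Newton's method refines it to λ ≈ 1.8829. p(45) = 144 and p(46) = -299 have opposite signs, so a root lies in (45, 46); Newton's method refines it to λ ≈ 45.309. p(55) = -416 and p(56) = 111 have opposite signs, so a root lies in (55, 56); Newton's method refines it to λ ≈ 55.8081. Check (Vieta): the three roots sum to 103, matching tr M = 103.
So the eigenvalues of A^T A are ≈ 1.8829, 45.309, 55.8081 (all ≥ 0, as they must be for A^T A). The largest is λ_max ≈ 55.8081, hence ||A||_2 = sqrt(λ_max) ≈ 7.4705.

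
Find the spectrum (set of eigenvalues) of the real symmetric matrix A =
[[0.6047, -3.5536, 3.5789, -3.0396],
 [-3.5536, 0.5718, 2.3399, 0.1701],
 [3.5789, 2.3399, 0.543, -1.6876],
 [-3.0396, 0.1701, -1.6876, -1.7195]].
sigma(A) ≈ {-6, -3, 3, 6}

A is real symmetric, so its spectrum consists of real eigenvalues. Expanding the characteristic polynomial of the displayed matrix gives
  det(λ I - A) = p(λ) = λ^4 + (0)λ^3 + (-45)λ^2 + (-0.0025)λ + (323.9949).
Solving p(λ) = 0 yields eigenvalues ≈ -6, -3, 3, 6. (A is shown rounded to 4 decimals, so these recover the underlying integer eigenvalues to within that precision.)
Verification: the trace of A = 0 equals the sum of eigenvalues 0, and det(A) ≈ 323.9949 matches the eigenvalue product 324.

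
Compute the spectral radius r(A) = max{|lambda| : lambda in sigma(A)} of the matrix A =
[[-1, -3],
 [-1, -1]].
r(A) = (2 + sqrt(12))/2 ≈ 2.7321

The eigenvalues of A are the roots of its characteristic polynomial. With M = A (coefficients from the trace and determinant):
  p(λ) = det(λ I - M) = λ^2 + 2λ - 2.
For λ^2 + 2λ - 2 the discriminant is 12. It is nonnegative but not a perfect square, so the roots are real and irrational: λ = (-2 ± sqrt(12))/2 ≈ 0.7321, -2.7321.
Thus the eigenvalues (to 4 decimals) are 0.7321 (modulus 0.7321); -2.7321 (modulus 2.7321). The spectral radius is the largest modulus: r(A) = (2 + sqrt(12))/2 ≈ 2.7321. (Cross-check: r(A) ≤ ||A||_2 ≈ 3.4142; equality holds whenever A is normal, though it can also hold for some non-normal A.)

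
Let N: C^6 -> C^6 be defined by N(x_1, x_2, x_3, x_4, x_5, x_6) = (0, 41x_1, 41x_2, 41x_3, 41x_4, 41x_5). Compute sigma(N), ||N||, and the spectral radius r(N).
sigma(N) = {0}; ||N|| = 41; r(N) = 0. (N is nilpotent with N^6 = 0.)

On C^6, N is a strictly lower-triangular matrix with 41 on the subdiagonal and zeros elsewhere, so its characteristic polynomial is lambda^6 and every eigenvalue is 0: sigma(N) = {0}. For the operator norm, N e_i = 41e_{i+1} for i = 1, ..., 5 and N e_6 = 0, so the singular values of N are 41 (with multiplicity 5) and 0; hence ||N|| = 41. The spectral radius r(N) = max|lambda| = 0. Note ||N|| > r(N) — characteristic of non-normal nilpotent operators. Indeed N^6 = 0.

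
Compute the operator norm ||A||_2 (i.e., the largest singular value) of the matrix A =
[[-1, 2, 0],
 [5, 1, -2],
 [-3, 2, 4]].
||A||_2 ≈ 7.1815 (= sqrt(largest eigenvalue of A^T A))

||A||_2 = sigma_max(A) = sqrt(lambda_max(A^T A)). Form the symmetric matrix M = A^T A =
[[35, -3, -22],
 [-3, 9, 6],
 [-22, 6, 20]].
Its characteristic polynomial (trace, sum of principal 2x2 minors, determinant of M give the coefficients) is
  p(λ) = det(λ I - M) = λ^3 - 64λ^2 + 666λ - 1296.
No integer candidate from the rational root theorem (±divisors of 1296) is a root, so the roots are irrational. The cubic discriminant is Δ = 225200736 > 0, so there are three distinct real roots. p(2) = -212 and p(3) = 153 have opposite signs, so a root lies in (2, 3); Newton's method refines it to λ ≈ 2.5424. p(9) = 243 and p(10) = -36 have opposite signs, so a root lies in (9, 10); Newton's method refines it to λ ≈ 9.8839. p(51) = -1143 and p(52) = 888 have opposite signs, so a root lies in (51, 52); Newton's method refines it to λ ≈ 51.5737. Check (Vieta): the three roots sum to 64, matching tr M = 64.
So the eigenvalues of A^T A are ≈ 2.5424, 9.8839, 51.5737 (all ≥ 0, as they must be for A^T A). The largest is λ_max ≈ 51.5737, hence ||A||_2 = sqrt(λ_max) ≈ 7.1815.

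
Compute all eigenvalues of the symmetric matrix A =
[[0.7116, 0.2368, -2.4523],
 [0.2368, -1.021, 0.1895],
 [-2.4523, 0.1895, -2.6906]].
sigma(A) ≈ {-4, -1, 2}

A is real symmetric, so its spectrum consists of real eigenvalues. Expanding the characteristic polynomial of the displayed matrix gives
  det(λ I - A) = p(λ) = λ^3 + (3)λ^2 + (-6)λ + (-8).
Solving p(λ) = 0 yields eigenvalues ≈ -4, -1, 2. (A is shown rounded to 4 decimals, so these recover the underlying integer eigenvalues to within that precision.)
Verification: the trace of A = -3 equals the sum of eigenvalues -3, and det(A) ≈ 8.0001 matches the eigenvalue product 8.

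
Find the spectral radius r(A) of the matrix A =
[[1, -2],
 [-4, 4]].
r(A) = (5 + sqrt(41))/2 ≈ 5.7016

The eigenvalues of A are the roots of its characteristic polynomial. With M = A (coefficients from the trace and determinant):
  p(λ) = det(λ I - M) = λ^2 - 5λ - 4.
For λ^2 - 5λ - 4 the discriminant is 41. It is nonnegative but not a perfect square, so the roots are real and irrational: λ = (5 ± sqrt(41))/2 ≈ 5.7016, -0.7016.
Thus the eigenvalues (to 4 decimals) are 5.7016 (modulus 5.7016); -0.7016 (modulus 0.7016). The spectral radius is the largest modulus: r(A) = (5 + sqrt(41))/2 ≈ 5.7016. (Cross-check: r(A) ≤ ||A||_2 ≈ 6.0467; equality holds whenever A is normal, though it can also hold for some non-normal A.)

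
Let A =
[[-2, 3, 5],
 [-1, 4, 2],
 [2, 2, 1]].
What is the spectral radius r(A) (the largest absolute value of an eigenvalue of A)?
r(A) = 5

The eigenvalues of A are the roots of its characteristic polynomial. With M = A (coefficients from the trace, the sum of principal 2x2 minors, and det A):
  p(λ) = det(λ I - M) = λ^3 - 3λ^2 - 17λ + 35.
By the rational root theorem any rational root is an integer divisor of 35. Testing λ = 5: p(5) = 125 - 75 - 85 + 35 = 0, so λ = 5 is a root. Dividing out (λ - 5) leaves p(λ) = (λ - 5)(λ^2 + 2λ - 7). For λ^2 + 2λ - 7 the discriminant is 32. It is nonnegative but not a perfect square, so the roots are real and irrational: λ = (-2 ± sqrt(32))/2 ≈ 1.8284, -3.8284.
Thus the eigenvalues (to 4 decimals) are 1.8284 (modulus 1.8284); -3.8284 (modulus 3.8284); 5 (modulus 5). The spectral radius is the largest modulus: r(A) = 5. (Cross-check: r(A) ≤ ||A||_2 ≈ 7.5619; equality holds whenever A is normal, though it can also hold for some non-normal A.)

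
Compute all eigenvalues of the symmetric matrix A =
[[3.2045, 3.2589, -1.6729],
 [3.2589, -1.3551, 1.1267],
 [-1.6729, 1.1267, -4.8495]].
sigma(A) ≈ {-6, -2, 5}

A is real symmetric, so its spectrum consists of real eigenvalues. Expanding the characteristic polynomial of the displayed matrix gives
  det(λ I - A) = p(λ) = λ^3 + (3)λ^2 + (-28)λ + (-60.0016).
Solving p(λ) = 0 yields eigenvalues ≈ -6, -2, 5. (A is shown rounded to 4 decimals, so these recover the underlying integer eigenvalues to within that precision.)
Verification: the trace of A = -3 equals the sum of eigenvalues -3, and det(A) ≈ 60.0016 matches the eigenvalue product 60.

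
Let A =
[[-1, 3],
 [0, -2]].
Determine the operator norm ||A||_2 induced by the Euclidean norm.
||A||_2 = sqrt((14 + sqrt(180))/2) ≈ 3.7025 (= sqrt(largest eigenvalue of A^T A))

||A||_2 = sigma_max(A) = sqrt(lambda_max(A^T A)). Form the symmetric matrix M = A^T A =
[[1, -3],
 [-3, 13]].
Its characteristic polynomial (trace, determinant of M give the coefficients) is
  p(λ) = det(λ I - M) = λ^2 - 14λ + 4.
For λ^2 - 14λ + 4 the discriminant is 180. It is nonnegative but not a perfect square, so the roots are real and irrational: λ = (14 ± sqrt(180))/2 ≈ 13.7082, 0.2918.
So the eigenvalues of A^T A are ≈ 0.2918, 13.7082 (all ≥ 0, as they must be for A^T A). The largest is λ_max = (14 + sqrt(180))/2 ≈ 13.7082, hence ||A||_2 = sqrt(λ_max) = sqrt((14 + sqrt(180))/2) ≈ 3.7025.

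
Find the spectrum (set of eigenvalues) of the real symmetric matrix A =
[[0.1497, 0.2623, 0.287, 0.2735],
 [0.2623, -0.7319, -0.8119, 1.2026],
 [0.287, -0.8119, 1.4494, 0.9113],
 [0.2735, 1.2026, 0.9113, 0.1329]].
sigma(A) ≈ {-2, 0, 1, 2}

A is real symmetric, so its spectrum consists of real eigenvalues. Expanding the characteristic polynomial of the displayed matrix gives
  det(λ I - A) = p(λ) = λ^4 + (-1)λ^3 + (-4)λ^2 + (4)λ + (0).
Solving p(λ) = 0 yields eigenvalues ≈ -2, 0, 1, 2. (A is shown rounded to 4 decimals, so these recover the underlying integer eigenvalues to within that precision.)
Verification: the trace of A = 1 equals the sum of eigenvalues 1, and det(A) ≈ -0.0002 matches the eigenvalue product 0.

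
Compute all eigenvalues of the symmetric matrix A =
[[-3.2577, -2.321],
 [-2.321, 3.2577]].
sigma(A) ≈ {-4, 4}

A is real symmetric, so its spectrum consists of real eigenvalues. Expanding the characteristic polynomial of the displayed matrix gives
  det(λ I - A) = p(λ) = λ^2 + (0)λ + (-16).
Solving p(λ) = 0 yields eigenvalues ≈ -4, 4. (A is shown rounded to 4 decimals, so these recover the underlying integer eigenvalues to within that precision.)
Verification: the trace of A = 0 equals the sum of eigenvalues 0, and det(A) ≈ -15.9997 matches the eigenvalue product -16.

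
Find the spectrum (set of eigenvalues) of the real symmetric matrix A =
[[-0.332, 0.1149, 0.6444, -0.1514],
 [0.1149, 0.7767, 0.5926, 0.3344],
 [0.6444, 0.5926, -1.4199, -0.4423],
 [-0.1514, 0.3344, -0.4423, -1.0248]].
sigma(A) ≈ {-2, -1, 0, 1}

A is real symmetric, so its spectrum consists of real eigenvalues. Expanding the characteristic polynomial of the displayed matrix gives
  det(λ I - A) = p(λ) = λ^4 + (2)λ^3 + (-1)λ^2 + (-2)λ + (0).
Solving p(λ) = 0 yields eigenvalues ≈ -2, -1, 0, 1. (A is shown rounded to 4 decimals, so these recover the underlying integer eigenvalues to within that precision.)
Verification: the trace of A = -2 equals the sum of eigenvalues -2, and det(A) ≈ -0.0000 matches the eigenvalue product 0.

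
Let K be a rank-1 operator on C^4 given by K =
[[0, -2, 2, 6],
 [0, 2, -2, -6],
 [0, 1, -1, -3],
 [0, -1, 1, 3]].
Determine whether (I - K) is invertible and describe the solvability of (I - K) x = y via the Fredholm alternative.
(I - K) is invertible (det(I - K) = -3 ≠ 0), so for every y in C^4 the equation (I - K) x = y has a unique solution.

K has rank 1, so it is an outer product K = u v^T: every row of K is a multiple of one row vector. Reading off the entries, u = (2, -2, -1, 1) and v = (0, -1, 1, 3) (row i of K equals u_i·v^T). A rank-one matrix u v^T satisfies K u = u (v·u) and kills the (3)-dimensional subspace v^⊥, so its characteristic polynomial is lambda^3 (lambda - v·u) with v·u = tr K = 4. Hence the eigenvalues of I - K are 1 (multiplicity 3) and 1 - (4) = -3, so det(I - K) = -3. (Direct check: I - K =
[[1, 2, -2, -6],
 [0, -1, 2, 6],
 [0, -1, 2, 3],
 [0, 1, -1, -2]]
has determinant -3.) The finite-dimensional Fredholm alternative says: either (I - K) is invertible, or ker(I - K) ≠ {0} and then range(I - K) = ker((I - K)^*)^⊥, with dim ker(I - K) = dim ker((I - K)^*). Since det(I - K) ≠ 0, 1 is not an eigenvalue of K and ker(I - K) = {0}, so we are in the first case: for every y there is a unique x = (I - K)^(-1) y. Explicitly, by the Sherman–Morrison formula, (I - u v^T)^(-1) = I + u v^T/(1 - v·u), i.e. (I - K)^(-1) = I + K/(-3).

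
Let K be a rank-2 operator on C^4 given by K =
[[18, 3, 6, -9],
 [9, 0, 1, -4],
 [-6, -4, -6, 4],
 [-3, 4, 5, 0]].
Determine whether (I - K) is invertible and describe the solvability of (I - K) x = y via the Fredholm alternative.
(I - K) is invertible (det(I - K) = -137 ≠ 0), so for every y in C^4 the equation (I - K) x = y has a unique solution.

K has rank 2 and factors as K = U V^T = u1 v1^T + u2 v2^T with u1 = (3, 2, 0, -2), v1 = (3, -1, -1, -1), u2 = (3, 1, -2, 1), v2 = (3, 2, 3, -2) (multiplying out reproduces the displayed K). The nonzero eigenvalues of U V^T coincide with those of the 2 x 2 matrix G = V^T U = [[v1·u1, v1·u2], [v2·u1, v2·u2]] = [[9, 9], [17, 3]], and by the Sylvester determinant identity det(I_4 - U V^T) = det(I_2 - V^T U) = det([[-8, -9], [-17, -2]]) = (-8)(-2) - (-9)(-17) = -137. (Direct check: I - K =
[[-17, -3, -6, 9],
 [-9, 1, -1, 4],
 [6, 4, 7, -4],
 [3, -4, -5, 1]]
has determinant -137.) The finite-dimensional Fredholm alternative says: either (I - K) is invertible, or ker(I - K) ≠ {0} and then range(I - K) = ker((I - K)^*)^⊥, with dim ker(I - K) = dim ker((I - K)^*). Since det(I - K) ≠ 0, 1 is not an eigenvalue of K and ker(I - K) = {0}, so we are in the first case: for every y there is a unique x = (I - K)^(-1) y. (Explicitly, by the Woodbury identity, (I - U V^T)^(-1) = I + U (I_2 - G)^(-1) V^T.)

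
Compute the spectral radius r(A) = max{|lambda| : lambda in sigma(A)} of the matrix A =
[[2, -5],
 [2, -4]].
r(A) = sqrt(2) ≈ 1.4142

The eigenvalues of A are the roots of its characteristic polynomial. With M = A (coefficients from the trace and determinant):
  p(λ) = det(λ I - M) = λ^2 + 2λ + 2.
For λ^2 + 2λ + 2 the discriminant is -4. It is negative, so the roots are the complex-conjugate pair λ = -1 ± (sqrt(4)/2) i ≈ -1 ± 1i. For a conjugate pair the product of the roots equals the constant term, so |λ|^2 = 2 and |λ| = sqrt(2) ≈ 1.4142.
Thus the eigenvalues (to 4 decimals) are -1 ± 1i (modulus 1.4142). The spectral radius is the largest modulus: r(A) = sqrt(2) ≈ 1.4142. (Cross-check: r(A) ≤ ||A||_2 ≈ 6.9942; equality holds whenever A is normal, though it can also hold for some non-normal A.)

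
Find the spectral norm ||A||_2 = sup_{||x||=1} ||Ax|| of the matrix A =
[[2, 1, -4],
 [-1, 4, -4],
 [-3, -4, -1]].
||A||_2 ≈ 7.1207 (= sqrt(largest eigenvalue of A^T A))

||A||_2 = sigma_max(A) = sqrt(lambda_max(A^T A)). Form the symmetric matrix M = A^T A =
[[14, 10, -1],
 [10, 33, -16],
 [-1, -16, 33]].
Its characteristic polynomial (trace, sum of principal 2x2 minors, determinant of M give the coefficients) is
  p(λ) = det(λ I - M) = λ^3 - 80λ^2 + 1656λ - 8649.
No integer candidate from the rational root theorem (±divisors of 8649) is a root, so the roots are irrational. The cubic discriminant is Δ = 277575669 > 0, so there are three distinct real roots. p(8) = -9 and p(9) = 504 have opposite signs, so a root lies in (8, 9); Newton's method refines it to λ ≈ 8.0159. p(21) = 108 and p(22) = -289 have opposite signs, so a root lies in (21, 22); Newton's method refines it to λ ≈ 21.28. p(50) = -849 and p(51) = 378 have opposite signs, so a root lies in (50, 51); Newton's method refines it to λ ≈ 50.7041. Check (Vieta): the three roots sum to 80, matching tr M = 80.
So the eigenvalues of A^T A are ≈ 8.0159, 21.28, 50.7041 (all ≥ 0, as they must be for A^T A). The largest is λ_max ≈ 50.7041, hence ||A||_2 = sqrt(λ_max) ≈ 7.1207.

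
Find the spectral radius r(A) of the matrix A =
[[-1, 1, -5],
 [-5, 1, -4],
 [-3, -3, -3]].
r(A) ≈ 7.4738

The eigenvalues of A are the roots of its characteristic polynomial. With M = A (coefficients from the trace, the sum of principal 2x2 minors, and det A):
  p(λ) = det(λ I - M) = λ^3 + 3λ^2 - 23λ + 78.
No integer candidate from the rational root theorem (±divisors of 78) is a root, so the roots are irrational. The cubic discriminant is Δ = -216139 < 0, so there is one real root and a complex-conjugate pair. p(-8) = -58 and p(-7) = 43 have opposite signs, so a root lies in (-8, -7); Newton's method refines it to λ ≈ -7.4738. Dividing out (λ - (-7.4738)) leaves approximately λ^2 - 4.4738λ + 10.4364. For λ^2 - 4.4738λ + 10.4364 the discriminant is -21.7308. It is negative, so the remaining roots are the complex-conjugate pair λ ≈ 2.2369 ± 2.3308i. Their product equals the constant term, so |λ|^2 ≈ 10.4364 and |λ| ≈ 3.2305.
Thus the eigenvalues (to 4 decimals) are -7.4738 (modulus 7.4738); 2.2369 ± 2.3308i (modulus 3.2305). The spectral radius is the largest modulus: r(A) ≈ 7.4738. (Cross-check: r(A) ≤ ||A||_2 ≈ 8.7961; equality holds whenever A is normal, though it can also hold for some non-normal A.)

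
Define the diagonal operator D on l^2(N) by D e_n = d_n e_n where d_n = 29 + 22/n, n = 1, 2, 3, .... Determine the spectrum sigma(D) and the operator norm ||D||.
sigma(D) = {29 + 22/n : n ≥ 1} ∪ {29}; ||D|| = 51

A bounded diagonal operator on l^2 with diagonal entries d_n has spectrum equal to the closure of {d_n : n ≥ 1}: every d_n is an eigenvalue (with eigenvector e_n), so {d_n} ⊂ sigma(D); the spectrum is closed, so its closure is too; and for lambda not in the closure, (D - lambda I) has bounded inverse (the diagonal entries 1/(d_n - lambda) are bounded). For our sequence d_n = 29 + 22/n, n = 1, 2, 3, ...:
  - {d_n} = {29 + 22/n : n ≥ 1}; the only limit point is 29
  - closure = {29 + 22/n : n ≥ 1} ∪ {29}
For the norm: a diagonal operator has ||D|| = sup_n |d_n|. Here d_n = 29 + 22/n is positive and decreasing, so sup_n |d_n| = d_1 = 29 + 22 = 51. So ||D|| = 51.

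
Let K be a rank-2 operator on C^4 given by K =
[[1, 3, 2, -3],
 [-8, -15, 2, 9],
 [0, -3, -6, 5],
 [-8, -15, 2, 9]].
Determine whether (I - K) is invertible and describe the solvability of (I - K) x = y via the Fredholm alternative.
(I - K) is invertible (det(I - K) = 32 ≠ 0), so for every y in C^4 the equation (I - K) x = y has a unique solution.

K has rank 2 and factors as K = U V^T = u1 v1^T + u2 v2^T with u1 = (0, -3, 1, -3), v1 = (2, 3, -2, -1), u2 = (1, -2, -2, -2), v2 = (1, 3, 2, -3) (multiplying out reproduces the displayed K). The nonzero eigenvalues of U V^T coincide with those of the 2 x 2 matrix G = V^T U = [[v1·u1, v1·u2], [v2·u1, v2·u2]] = [[-8, 2], [2, -3]], and by the Sylvester determinant identity det(I_4 - U V^T) = det(I_2 - V^T U) = det([[9, -2], [-2, 4]]) = (9)(4) - (-2)(-2) = 32. (Direct check: I - K =
[[0, -3, -2, 3],
 [8, 16, -2, -9],
 [0, 3, 7, -5],
 [8, 15, -2, -8]]
has determinant 32.) The finite-dimensional Fredholm alternative says: either (I - K) is invertible, or ker(I - K) ≠ {0} and then range(I - K) = ker((I - K)^*)^⊥, with dim ker(I - K) = dim ker((I - K)^*). Since det(I - K) ≠ 0, 1 is not an eigenvalue of K and ker(I - K) = {0}, so we are in the first case: for every y there is a unique x = (I - K)^(-1) y. (Explicitly, by the Woodbury identity, (I - U V^T)^(-1) = I + U (I_2 - G)^(-1) V^T.)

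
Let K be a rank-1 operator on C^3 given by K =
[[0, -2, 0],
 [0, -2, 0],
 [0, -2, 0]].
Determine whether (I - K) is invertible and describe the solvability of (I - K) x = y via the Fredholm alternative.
(I - K) is invertible (det(I - K) = 3 ≠ 0), so for every y in C^3 the equation (I - K) x = y has a unique solution.

K has rank 1, so it is an outer product K = u v^T: every row of K is a multiple of one row vector. Reading off the entries, u = (1, 1, 1) and v = (0, -2, 0) (row i of K equals u_i·v^T). A rank-one matrix u v^T satisfies K u = u (v·u) and kills the (2)-dimensional subspace v^⊥, so its characteristic polynomial is lambda^2 (lambda - v·u) with v·u = tr K = -2. Hence the eigenvalues of I - K are 1 (multiplicity 2) and 1 - (-2) = 3, so det(I - K) = 3. (Direct check: I - K =
[[1, 2, 0],
 [0, 3, 0],
 [0, 2, 1]]
has determinant 3.) The finite-dimensional Fredholm alternative says: either (I - K) is invertible, or ker(I - K) ≠ {0} and then range(I - K) = ker((I - K)^*)^⊥, with dim ker(I - K) = dim ker((I - K)^*). Since det(I - K) ≠ 0, 1 is not an eigenvalue of K and ker(I - K) = {0}, so we are in the first case: for every y there is a unique x = (I - K)^(-1) y. Explicitly, by the Sherman–Morrison formula, (I - u v^T)^(-1) = I + u v^T/(1 - v·u), i.e. (I - K)^(-1) = I + K/(3).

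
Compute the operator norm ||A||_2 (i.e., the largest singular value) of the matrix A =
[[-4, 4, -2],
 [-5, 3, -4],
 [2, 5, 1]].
||A||_2 ≈ 9.1961 (= sqrt(largest eigenvalue of A^T A))

||A||_2 = sigma_max(A) = sqrt(lambda_max(A^T A)). Form the symmetric matrix M = A^T A =
[[45, -21, 30],
 [-21, 50, -15],
 [30, -15, 21]].
Its characteristic polynomial (trace, sum of principal 2x2 minors, determinant of M give the coefficients) is
  p(λ) = det(λ I - M) = λ^3 - 116λ^2 + 2679λ - 1764.
No integer candidate from the rational root theorem (±divisors of 1764) is a root, so the roots are irrational. The cubic discriminant is Δ = 18434772900 > 0, so there are three distinct real roots. p(0) = -1764 and p(1) = 800 have opposite signs, so a root lies in (0, 1); Newton's method refines it to λ ≈ 0.6783. p(30) = 1206 and p(31) = -400 have opposite signs, so a root lies in (30, 31); Newton's method refines it to λ ≈ 30.7537. p(84) = -2520 and p(85) = 1976 have opposite signs, so a root lies in (84, 85); Newton's method refines it to λ ≈ 84.568. Check (Vieta): the three roots sum to 116, matching tr M = 116.
So the eigenvalues of A^T A are ≈ 0.6783, 30.7537, 84.568 (all ≥ 0, as they must be for A^T A). The largest is λ_max ≈ 84.568, hence ||A||_2 = sqrt(λ_max) ≈ 9.1961.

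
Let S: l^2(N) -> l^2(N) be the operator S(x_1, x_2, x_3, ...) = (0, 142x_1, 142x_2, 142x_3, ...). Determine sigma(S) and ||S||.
sigma(S) = closed disk {z in C : |z| ≤ 142}; ||S|| = 142

Note S = 142·U where U is the unit right shift (U x)_k = x_{k-1} (with x_0 := 0); so ||S|| = 142||U|| and sigma(S) = 142·sigma(U). ||S x||^2 = sum_{k≥1} |142x_k|^2 = 20164||x||^2, so ||S|| = 142 and sigma(S) ⊂ {|z| ≤ 142}. For any |lambda| < 142, the equation (S - lambda I) x = 0 forces x_1 = 0, then 142x_k = lambda x_{k+1} ⇒ x = 0, so S has no eigenvalues. But (S - lambda I) is not surjective for |lambda| < 142: solving (S - lambda I) x = e_1 would require x_n proportional to (lambda/142)^(-n), which is not in l^2. So every |lambda| < 142 lies in the residual spectrum. The boundary |lambda| = 142 is in the approximate point spectrum (the spectrum is closed). Hence sigma(S) is the closed disk of radius 142.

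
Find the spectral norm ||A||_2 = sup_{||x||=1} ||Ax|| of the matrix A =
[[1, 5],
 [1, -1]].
||A||_2 = sqrt((28 + sqrt(640))/2) ≈ 5.1623 (= sqrt(largest eigenvalue of A^T A))

||A||_2 = sigma_max(A) = sqrt(lambda_max(A^T A)). Form the symmetric matrix M = A^T A =
[[2, 4],
 [4, 26]].
Its characteristic polynomial (trace, determinant of M give the coefficients) is
  p(λ) = det(λ I - M) = λ^2 - 28λ + 36.
For λ^2 - 28λ + 36 the discriminant is 640. It is nonnegative but not a perfect square, so the roots are real and irrational: λ = (28 ± sqrt(640))/2 ≈ 26.6491, 1.3509.
So the eigenvalues of A^T A are ≈ 1.3509, 26.6491 (all ≥ 0, as they must be for A^T A). The largest is λ_max = (28 + sqrt(640))/2 ≈ 26.6491, hence ||A||_2 = sqrt(λ_max) = sqrt((28 + sqrt(640))/2) ≈ 5.1623.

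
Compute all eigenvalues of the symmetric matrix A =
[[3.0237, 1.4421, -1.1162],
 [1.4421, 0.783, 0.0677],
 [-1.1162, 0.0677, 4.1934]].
sigma(A) ≈ {0, 3, 5}

A is real symmetric, so its spectrum consists of real eigenvalues. Expanding the characteristic polynomial of the displayed matrix gives
  det(λ I - A) = p(λ) = λ^3 + (-8)λ^2 + (15)λ + (0).
Solving p(λ) = 0 yields eigenvalues ≈ 0, 3, 5. (A is shown rounded to 4 decimals, so these recover the underlying integer eigenvalues to within that precision.)
Verification: the trace of A = 8 equals the sum of eigenvalues 8, and det(A) ≈ -0.0001 matches the eigenvalue product 0.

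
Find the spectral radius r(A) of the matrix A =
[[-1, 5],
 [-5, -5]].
r(A) = sqrt(30) ≈ 5.4772

The eigenvalues of A are the roots of its characteristic polynomial. With M = A (coefficients from the trace and determinant):
  p(λ) = det(λ I - M) = λ^2 + 6λ + 30.
For λ^2 + 6λ + 30 the discriminant is -84. It is negative, so the roots are the complex-conjugate pair λ = -3 ± (sqrt(84)/2) i ≈ -3 ± 4.5826i. For a conjugate pair the product of the roots equals the constant term, so |λ|^2 = 30 and |λ| = sqrt(30) ≈ 5.4772.
Thus the eigenvalues (to 4 decimals) are -3 ± 4.5826i (modulus 5.4772). The spectral radius is the largest modulus: r(A) = sqrt(30) ≈ 5.4772. (Cross-check: r(A) ≤ ||A||_2 ≈ 7.831; equality holds whenever A is normal, though it can also hold for some non-normal A.)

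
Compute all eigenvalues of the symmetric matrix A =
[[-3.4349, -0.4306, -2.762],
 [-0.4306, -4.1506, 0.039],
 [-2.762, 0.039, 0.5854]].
sigma(A) ≈ {-5, -4, 2}

A is real symmetric, so its spectrum consists of real eigenvalues. Expanding the characteristic polynomial of the displayed matrix gives
  det(λ I - A) = p(λ) = λ^3 + (7)λ^2 + (2)λ + (-39.9989).
Solving p(λ) = 0 yields eigenvalues ≈ -5, -4, 2. (A is shown rounded to 4 decimals, so these recover the underlying integer eigenvalues to within that precision.)
Verification: the trace of A = -7 equals the sum of eigenvalues -7, and det(A) ≈ 39.9989 matches the eigenvalue product 40.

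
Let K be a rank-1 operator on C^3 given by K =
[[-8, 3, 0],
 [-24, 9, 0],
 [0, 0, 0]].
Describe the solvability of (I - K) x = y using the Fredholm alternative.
(I - K) is singular (det(I - K) = 0, i.e. 1 ∈ sigma(K)). (I - K) x = y is solvable iff y ⊥ ker((I - K)^*) = span{(-8, 3, 0)}, i.e. iff -8y_1 + 3y_2 = 0. When solvable, the solutions are x = y + c·(1, 3, 0), c arbitrary (ker(I - K) = span{(1, 3, 0)}, dimension 1).

K has rank 1, so it is an outer product K = u v^T: every row of K is a multiple of one row vector. Reading off the entries, u = (1, 3, 0) and v = (-8, 3, 0) (row i of K equals u_i·v^T). A rank-one matrix u v^T satisfies K u = u (v·u) and kills the (2)-dimensional subspace v^⊥, so its characteristic polynomial is lambda^2 (lambda - v·u) with v·u = tr K = 1. Hence the eigenvalues of I - K are 1 (multiplicity 2) and 1 - (1) = 0, so det(I - K) = 0. (Direct check: I - K =
[[9, -3, 0],
 [24, -8, 0],
 [0, 0, 1]]
has determinant 0.) So 1 is an eigenvalue of K and (I - K) is not invertible. The finite-dimensional Fredholm alternative says: either (I - K) is invertible, or ker(I - K) ≠ {0} and then range(I - K) = ker((I - K)^*)^⊥, with dim ker(I - K) = dim ker((I - K)^*). We are in the second case, so we need both kernels. Kernel of I - K: (I - K) u = u - u (v·u) = u - u = 0, so ker(I - K) = span{u} = span{(1, 3, 0)} (it is exactly 1-dimensional because rank(I - K) = 2). Kernel of the adjoint: K is real, so (I - K)^* = I - K^T = I - v u^T, and (I - v u^T) v = v - v (u·v) = 0; hence ker((I - K)^*) = span{v} = span{(-8, 3, 0)}. Therefore (I - K) x = y is solvable iff <y, v> = 0, i.e. iff -8y_1 + 3y_2 = 0. When this holds, K y = u (v·y) = 0, so (I - K) y = y and x = y is a particular solution; the full solution set is the line x = y + c·u = y + c·(1, 3, 0), c ∈ C.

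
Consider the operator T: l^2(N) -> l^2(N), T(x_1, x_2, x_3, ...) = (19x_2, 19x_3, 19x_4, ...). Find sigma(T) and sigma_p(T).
sigma(T) = closed disk {z in C : |z| ≤ 19}; sigma_p(T) = open disk {z in C : |z| < 19}

Note T = 19·V where V is the unit left shift (V x)_k = x_{k+1}; so sigma(T) = 19·sigma(V) and ||T|| = 19||V||. ||T x||^2 = 361sum_{k≥2} |x_k|^2 ≤ 361||x||^2, with equality on {x : x_1 = 0}, so ||T|| = 19. For any lambda with |lambda| < 19, set r = lambda/19 (|r| < 1); the vector x = (1, r, r^2, ...) is in l^2 and satisfies T x = 19(r, r^2, ...) = lambda x, so lambda is an eigenvalue. On the boundary |lambda| = 19 the geometric series diverges, so no l^2 eigenvector exists, but these lambda lie in the approximate point spectrum. Hence sigma(T) is the closed disk of radius 19 and sigma_p(T) is the open disk.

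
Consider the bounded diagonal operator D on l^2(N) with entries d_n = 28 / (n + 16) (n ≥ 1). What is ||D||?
||D|| = 28/17 (attained at n = 1)

For D diagonal, ||D|| = sup_n |d_n| = sup_n 28/(n + 16). This is positive and strictly decreasing in n, so the supremum is attained at n = 1: d_1 = 28/(1 + 16) = 28/17. Hence ||D|| = 28/17.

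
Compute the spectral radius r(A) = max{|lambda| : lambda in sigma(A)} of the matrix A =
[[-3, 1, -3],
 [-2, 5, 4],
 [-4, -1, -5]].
r(A) ≈ 7.5886

The eigenvalues of A are the roots of its characteristic polynomial. With M = A (coefficients from the trace, the sum of principal 2x2 minors, and det A):
  p(λ) = det(λ I - M) = λ^3 + 3λ^2 - 31λ + 29.
No integer candidate from the rational root theorem (±divisors of 29) is a root, so the roots are irrational. The cubic discriminant is Δ = 53428 > 0, so there are three distinct real roots. p(-8) = -43 and p(-7) = 50 have opposite signs, so a root lies in (-8, -7); Newton's method refines it to λ ≈ -7.5886. p(1) = 2 and p(2) = -13 have opposite signs, so a root lies in (1, 2); Newton's method refines it to λ ≈ 1.0933. p(3) = -10 and p(4) = 17 have opposite signs, so a root lies in (3, 4); Newton's method refines it to λ ≈ 3.4953. Check (Vieta): the three roots sum to -3, matching tr M = -3.
Thus the eigenvalues (to 4 decimals) are -7.5886 (modulus 7.5886); 1.0933 (modulus 1.0933); 3.4953 (modulus 3.4953). The spectral radius is the largest modulus: r(A) ≈ 7.5886. (Cross-check: r(A) ≤ ||A||_2 ≈ 8.2842; equality holds whenever A is normal, though it can also hold for some non-normal A.)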